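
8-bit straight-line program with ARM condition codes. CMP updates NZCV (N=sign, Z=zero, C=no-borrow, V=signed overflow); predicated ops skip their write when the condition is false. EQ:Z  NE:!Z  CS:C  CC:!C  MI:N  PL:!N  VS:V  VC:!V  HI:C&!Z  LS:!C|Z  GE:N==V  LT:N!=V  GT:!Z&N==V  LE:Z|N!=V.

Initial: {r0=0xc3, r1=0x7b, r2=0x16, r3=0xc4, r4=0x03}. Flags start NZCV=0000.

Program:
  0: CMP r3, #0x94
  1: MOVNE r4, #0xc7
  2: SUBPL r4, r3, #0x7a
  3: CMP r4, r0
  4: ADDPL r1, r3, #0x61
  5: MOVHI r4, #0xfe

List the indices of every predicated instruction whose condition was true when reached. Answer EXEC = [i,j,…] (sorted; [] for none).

EXEC = [1,2]

[0] flags=0010 → (cmp)
[1] flags=0010 NE?T → r4=0xc7
[2] flags=0010 PL?T → r4=0x4a
[3] flags=1001 → (cmp)
[4] flags=1001 PL?F → skip
[5] flags=1001 HI?F → skip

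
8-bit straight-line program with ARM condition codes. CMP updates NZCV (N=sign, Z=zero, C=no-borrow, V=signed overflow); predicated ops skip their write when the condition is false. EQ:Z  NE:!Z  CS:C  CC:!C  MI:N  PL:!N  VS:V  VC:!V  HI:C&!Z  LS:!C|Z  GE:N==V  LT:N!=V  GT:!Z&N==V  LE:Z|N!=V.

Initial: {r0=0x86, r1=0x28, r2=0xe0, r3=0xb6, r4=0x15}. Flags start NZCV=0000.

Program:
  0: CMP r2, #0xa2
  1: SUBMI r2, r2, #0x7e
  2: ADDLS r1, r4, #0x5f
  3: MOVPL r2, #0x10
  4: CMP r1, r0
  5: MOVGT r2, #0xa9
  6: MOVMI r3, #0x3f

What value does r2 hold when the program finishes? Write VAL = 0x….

0: ✓ CMP  NZCV=0010
1: · SUBMI
2: · ADDLS
3: ✓ MOVPL  r2←0x10
4: ✓ CMP  NZCV=1001
5: ✓ MOVGT  r2←0xa9
6: ✓ MOVMI  r3←0x3f

VAL = 0xa9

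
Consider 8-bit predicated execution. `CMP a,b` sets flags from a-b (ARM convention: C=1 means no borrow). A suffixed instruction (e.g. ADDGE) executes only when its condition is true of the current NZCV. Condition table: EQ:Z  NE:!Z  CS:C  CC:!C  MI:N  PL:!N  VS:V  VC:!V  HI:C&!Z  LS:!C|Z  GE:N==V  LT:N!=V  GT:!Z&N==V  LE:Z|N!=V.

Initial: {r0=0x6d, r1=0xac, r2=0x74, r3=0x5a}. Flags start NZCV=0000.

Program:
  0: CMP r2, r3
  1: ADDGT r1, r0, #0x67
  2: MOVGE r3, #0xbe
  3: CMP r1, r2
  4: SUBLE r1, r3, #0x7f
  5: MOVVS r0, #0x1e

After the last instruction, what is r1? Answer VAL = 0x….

VAL = 0x3f

0: ✓ CMP  NZCV=0010
1: ✓ ADDGT  r1←0xd4
2: ✓ MOVGE  r3←0xbe
3: ✓ CMP  NZCV=0011
4: ✓ SUBLE  r1←0x3f
5: ✓ MOVVS  r0←0x1e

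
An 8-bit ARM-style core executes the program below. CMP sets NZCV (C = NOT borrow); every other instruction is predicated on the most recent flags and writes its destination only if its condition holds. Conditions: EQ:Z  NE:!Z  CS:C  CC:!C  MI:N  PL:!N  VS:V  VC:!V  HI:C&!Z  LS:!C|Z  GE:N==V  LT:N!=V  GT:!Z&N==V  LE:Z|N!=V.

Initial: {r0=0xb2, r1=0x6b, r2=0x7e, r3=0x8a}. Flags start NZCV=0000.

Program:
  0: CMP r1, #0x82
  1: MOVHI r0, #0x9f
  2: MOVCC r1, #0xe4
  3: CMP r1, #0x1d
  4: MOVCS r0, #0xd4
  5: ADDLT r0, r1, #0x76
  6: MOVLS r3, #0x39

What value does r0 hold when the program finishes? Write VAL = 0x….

VAL = 0x5a

[0] flags=1001 → (cmp)
[1] flags=1001 HI?F → skip
[2] flags=1001 CC?T → r1=0xe4
[3] flags=1010 → (cmp)
[4] flags=1010 CS?T → r0=0xd4
[5] flags=1010 LT?T → r0=0x5a
[6] flags=1010 LS?F → skip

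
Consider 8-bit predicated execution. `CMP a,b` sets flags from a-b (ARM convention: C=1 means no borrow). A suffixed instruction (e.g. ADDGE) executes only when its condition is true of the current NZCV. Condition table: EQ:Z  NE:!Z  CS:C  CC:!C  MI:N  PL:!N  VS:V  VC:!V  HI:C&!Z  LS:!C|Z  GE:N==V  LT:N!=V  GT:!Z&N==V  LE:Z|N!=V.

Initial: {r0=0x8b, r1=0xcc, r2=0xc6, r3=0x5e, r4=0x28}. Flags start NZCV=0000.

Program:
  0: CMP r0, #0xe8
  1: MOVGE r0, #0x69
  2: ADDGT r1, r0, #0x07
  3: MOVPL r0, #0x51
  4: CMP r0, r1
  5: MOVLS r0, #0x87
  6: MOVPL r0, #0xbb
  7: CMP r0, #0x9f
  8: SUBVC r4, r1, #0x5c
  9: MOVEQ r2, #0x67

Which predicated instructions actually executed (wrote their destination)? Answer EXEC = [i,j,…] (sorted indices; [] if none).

0: ✓ CMP  NZCV=1000
1: · MOVGE
2: · ADDGT
3: · MOVPL
4: ✓ CMP  NZCV=1000
5: ✓ MOVLS  r0←0x87
6: · MOVPL
7: ✓ CMP  NZCV=1000
8: ✓ SUBVC  r4←0x70
9: · MOVEQ

EXEC = [5,8]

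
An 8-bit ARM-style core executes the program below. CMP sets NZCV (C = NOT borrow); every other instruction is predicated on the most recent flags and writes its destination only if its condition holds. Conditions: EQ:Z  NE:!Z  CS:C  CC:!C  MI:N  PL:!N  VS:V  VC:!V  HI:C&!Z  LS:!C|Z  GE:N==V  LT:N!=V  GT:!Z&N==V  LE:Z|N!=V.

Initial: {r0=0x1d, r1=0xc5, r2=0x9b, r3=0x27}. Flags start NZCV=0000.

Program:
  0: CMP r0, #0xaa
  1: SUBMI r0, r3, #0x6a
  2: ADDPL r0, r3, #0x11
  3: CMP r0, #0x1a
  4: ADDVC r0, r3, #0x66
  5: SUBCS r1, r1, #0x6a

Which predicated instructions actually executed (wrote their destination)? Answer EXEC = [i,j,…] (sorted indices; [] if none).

EXEC = [2,4,5]

0: ✓ CMP  NZCV=0000
1: · SUBMI
2: ✓ ADDPL  r0←0x38
3: ✓ CMP  NZCV=0010
4: ✓ ADDVC  r0←0x8d
5: ✓ SUBCS  r1←0x5b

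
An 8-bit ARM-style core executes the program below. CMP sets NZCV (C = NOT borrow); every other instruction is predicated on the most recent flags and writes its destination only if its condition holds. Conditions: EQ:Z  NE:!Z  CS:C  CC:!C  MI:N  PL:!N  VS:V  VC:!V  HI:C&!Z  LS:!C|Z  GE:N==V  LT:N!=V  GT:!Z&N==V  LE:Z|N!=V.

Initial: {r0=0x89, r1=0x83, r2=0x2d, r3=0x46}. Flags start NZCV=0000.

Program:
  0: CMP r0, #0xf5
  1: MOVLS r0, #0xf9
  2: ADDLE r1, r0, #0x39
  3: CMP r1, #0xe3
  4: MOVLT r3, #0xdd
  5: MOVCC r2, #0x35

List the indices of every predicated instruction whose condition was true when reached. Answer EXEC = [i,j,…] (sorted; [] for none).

EXEC = [1,2,5]

[0] flags=1000 → (cmp)
[1] flags=1000 LS?T → r0=0xf9
[2] flags=1000 LE?T → r1=0x32
[3] flags=0000 → (cmp)
[4] flags=0000 LT?F → skip
[5] flags=0000 CC?T → r2=0x35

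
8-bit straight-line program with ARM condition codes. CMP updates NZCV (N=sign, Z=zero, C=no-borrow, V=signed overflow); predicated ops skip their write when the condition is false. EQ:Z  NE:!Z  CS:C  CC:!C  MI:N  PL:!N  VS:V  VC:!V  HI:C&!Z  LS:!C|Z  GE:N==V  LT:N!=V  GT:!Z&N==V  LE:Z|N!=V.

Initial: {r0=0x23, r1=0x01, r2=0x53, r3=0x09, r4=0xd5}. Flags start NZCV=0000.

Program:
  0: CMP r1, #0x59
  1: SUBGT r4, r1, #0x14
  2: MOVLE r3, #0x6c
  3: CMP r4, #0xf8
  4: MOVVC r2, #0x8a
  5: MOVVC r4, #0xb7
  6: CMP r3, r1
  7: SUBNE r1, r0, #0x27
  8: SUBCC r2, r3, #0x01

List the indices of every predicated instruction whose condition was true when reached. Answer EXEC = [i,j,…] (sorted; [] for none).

0: ✓ CMP  NZCV=1000
1: · SUBGT
2: ✓ MOVLE  r3←0x6c
3: ✓ CMP  NZCV=1000
4: ✓ MOVVC  r2←0x8a
5: ✓ MOVVC  r4←0xb7
6: ✓ CMP  NZCV=0010
7: ✓ SUBNE  r1←0xfc
8: · SUBCC

EXEC = [2,4,5,7]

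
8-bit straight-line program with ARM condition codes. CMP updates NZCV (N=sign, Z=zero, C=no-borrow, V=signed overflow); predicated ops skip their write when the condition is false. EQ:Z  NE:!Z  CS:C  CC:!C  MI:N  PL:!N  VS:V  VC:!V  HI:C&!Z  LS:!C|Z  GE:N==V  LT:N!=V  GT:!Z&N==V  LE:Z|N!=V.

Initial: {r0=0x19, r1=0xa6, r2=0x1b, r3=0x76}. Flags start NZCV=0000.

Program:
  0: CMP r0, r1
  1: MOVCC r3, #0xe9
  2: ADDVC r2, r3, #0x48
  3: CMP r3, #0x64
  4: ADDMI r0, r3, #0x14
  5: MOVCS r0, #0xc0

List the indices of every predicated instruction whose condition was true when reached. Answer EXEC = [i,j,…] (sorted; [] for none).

EXEC = [1,2,4,5]

0: ✓ CMP  NZCV=0000
1: ✓ MOVCC  r3←0xe9
2: ✓ ADDVC  r2←0x31
3: ✓ CMP  NZCV=1010
4: ✓ ADDMI  r0←0xfd
5: ✓ MOVCS  r0←0xc0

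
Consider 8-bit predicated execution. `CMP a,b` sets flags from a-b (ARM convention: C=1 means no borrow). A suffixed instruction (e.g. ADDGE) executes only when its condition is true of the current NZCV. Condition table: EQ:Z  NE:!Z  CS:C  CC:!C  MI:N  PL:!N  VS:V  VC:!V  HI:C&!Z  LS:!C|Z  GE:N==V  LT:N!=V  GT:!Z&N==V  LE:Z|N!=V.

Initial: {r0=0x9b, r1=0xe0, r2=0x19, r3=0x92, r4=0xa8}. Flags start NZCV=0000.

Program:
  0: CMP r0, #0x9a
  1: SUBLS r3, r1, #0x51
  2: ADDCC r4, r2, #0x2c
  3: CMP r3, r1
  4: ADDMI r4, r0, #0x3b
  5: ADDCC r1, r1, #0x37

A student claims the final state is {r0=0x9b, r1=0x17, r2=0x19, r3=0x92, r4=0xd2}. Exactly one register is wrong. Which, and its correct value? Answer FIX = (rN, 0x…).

[0] flags=0010 → (cmp)
[1] flags=0010 LS?F → skip
[2] flags=0010 CC?F → skip
[3] flags=1000 → (cmp)
[4] flags=1000 MI?T → r4=0xd6
[5] flags=1000 CC?T → r1=0x17

FIX = (r4, 0xd6)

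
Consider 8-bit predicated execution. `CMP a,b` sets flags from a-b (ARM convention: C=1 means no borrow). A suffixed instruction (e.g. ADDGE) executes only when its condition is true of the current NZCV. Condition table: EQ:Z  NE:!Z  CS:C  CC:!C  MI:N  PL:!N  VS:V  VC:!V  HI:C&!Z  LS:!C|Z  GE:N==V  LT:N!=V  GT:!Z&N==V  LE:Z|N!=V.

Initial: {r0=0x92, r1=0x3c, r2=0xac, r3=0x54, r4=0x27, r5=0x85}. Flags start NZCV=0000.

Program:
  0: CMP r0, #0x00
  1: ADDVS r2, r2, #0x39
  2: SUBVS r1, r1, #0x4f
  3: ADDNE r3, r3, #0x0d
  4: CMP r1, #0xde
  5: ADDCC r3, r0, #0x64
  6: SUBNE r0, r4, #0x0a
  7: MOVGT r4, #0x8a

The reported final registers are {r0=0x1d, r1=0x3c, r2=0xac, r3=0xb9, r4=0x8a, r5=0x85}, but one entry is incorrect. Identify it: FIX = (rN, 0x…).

[0] flags=1010 → (cmp)
[1] flags=1010 VS?F → skip
[2] flags=1010 VS?F → skip
[3] flags=1010 NE?T → r3=0x61
[4] flags=0000 → (cmp)
[5] flags=0000 CC?T → r3=0xf6
[6] flags=0000 NE?T → r0=0x1d
[7] flags=0000 GT?T → r4=0x8a

FIX = (r3, 0xf6)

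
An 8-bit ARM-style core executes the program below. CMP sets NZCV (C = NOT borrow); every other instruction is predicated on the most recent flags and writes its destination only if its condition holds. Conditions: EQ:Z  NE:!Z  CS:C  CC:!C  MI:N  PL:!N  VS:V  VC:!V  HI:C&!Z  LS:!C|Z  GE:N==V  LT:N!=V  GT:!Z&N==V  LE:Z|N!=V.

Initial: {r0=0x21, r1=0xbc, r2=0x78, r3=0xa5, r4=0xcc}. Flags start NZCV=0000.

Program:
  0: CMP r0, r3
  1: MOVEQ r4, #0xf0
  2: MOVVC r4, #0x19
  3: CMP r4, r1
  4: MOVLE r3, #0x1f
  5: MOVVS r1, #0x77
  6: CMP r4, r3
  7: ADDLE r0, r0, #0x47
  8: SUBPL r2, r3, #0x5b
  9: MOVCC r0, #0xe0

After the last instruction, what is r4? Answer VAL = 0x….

[0] flags=0000 → (cmp)
[1] flags=0000 EQ?F → skip
[2] flags=0000 VC?T → r4=0x19
[3] flags=0000 → (cmp)
[4] flags=0000 LE?F → skip
[5] flags=0000 VS?F → skip
[6] flags=0000 → (cmp)
[7] flags=0000 LE?F → skip
[8] flags=0000 PL?T → r2=0x4a
[9] flags=0000 CC?T → r0=0xe0

VAL = 0x19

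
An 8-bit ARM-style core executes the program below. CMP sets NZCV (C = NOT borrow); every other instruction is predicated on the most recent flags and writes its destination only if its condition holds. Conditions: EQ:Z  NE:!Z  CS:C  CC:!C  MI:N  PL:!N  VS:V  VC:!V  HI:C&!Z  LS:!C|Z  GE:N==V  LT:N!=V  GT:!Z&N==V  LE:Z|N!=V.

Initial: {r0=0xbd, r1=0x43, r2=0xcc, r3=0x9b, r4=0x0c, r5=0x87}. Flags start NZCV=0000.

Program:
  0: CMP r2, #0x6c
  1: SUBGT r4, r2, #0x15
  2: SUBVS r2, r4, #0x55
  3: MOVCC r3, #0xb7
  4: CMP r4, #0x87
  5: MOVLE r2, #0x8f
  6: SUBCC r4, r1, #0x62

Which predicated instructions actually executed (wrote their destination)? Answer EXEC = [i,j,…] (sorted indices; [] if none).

EXEC = [2,6]

[0] flags=0011 → (cmp)
[1] flags=0011 GT?F → skip
[2] flags=0011 VS?T → r2=0xb7
[3] flags=0011 CC?F → skip
[4] flags=1001 → (cmp)
[5] flags=1001 LE?F → skip
[6] flags=1001 CC?T → r4=0xe1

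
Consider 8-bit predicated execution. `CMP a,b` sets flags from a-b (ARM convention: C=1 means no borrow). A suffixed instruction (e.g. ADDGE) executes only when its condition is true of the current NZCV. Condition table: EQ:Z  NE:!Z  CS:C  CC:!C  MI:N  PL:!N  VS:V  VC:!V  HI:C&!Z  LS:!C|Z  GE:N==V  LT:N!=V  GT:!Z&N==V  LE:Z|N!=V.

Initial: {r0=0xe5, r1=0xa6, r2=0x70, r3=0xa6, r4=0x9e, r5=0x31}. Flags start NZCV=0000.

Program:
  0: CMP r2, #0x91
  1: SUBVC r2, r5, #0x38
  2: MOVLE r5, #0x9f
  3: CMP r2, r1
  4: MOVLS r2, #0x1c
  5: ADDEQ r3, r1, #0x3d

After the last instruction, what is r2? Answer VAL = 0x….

[0] flags=1001 → (cmp)
[1] flags=1001 VC?F → skip
[2] flags=1001 LE?F → skip
[3] flags=1001 → (cmp)
[4] flags=1001 LS?T → r2=0x1c
[5] flags=1001 EQ?F → skip

VAL = 0x1c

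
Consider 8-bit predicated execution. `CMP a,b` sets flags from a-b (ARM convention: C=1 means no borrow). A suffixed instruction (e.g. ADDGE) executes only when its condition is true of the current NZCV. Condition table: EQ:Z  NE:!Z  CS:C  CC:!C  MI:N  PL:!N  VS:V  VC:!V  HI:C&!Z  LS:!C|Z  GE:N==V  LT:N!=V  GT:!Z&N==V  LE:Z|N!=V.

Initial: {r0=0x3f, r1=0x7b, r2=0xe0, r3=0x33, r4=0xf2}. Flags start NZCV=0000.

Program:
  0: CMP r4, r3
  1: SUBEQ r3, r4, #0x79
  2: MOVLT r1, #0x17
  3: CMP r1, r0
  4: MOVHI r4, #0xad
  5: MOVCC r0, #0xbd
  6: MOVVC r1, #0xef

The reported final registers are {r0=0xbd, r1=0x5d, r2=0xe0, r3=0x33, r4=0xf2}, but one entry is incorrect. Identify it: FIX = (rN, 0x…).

[0] flags=1010 → (cmp)
[1] flags=1010 EQ?F → skip
[2] flags=1010 LT?T → r1=0x17
[3] flags=1000 → (cmp)
[4] flags=1000 HI?F → skip
[5] flags=1000 CC?T → r0=0xbd
[6] flags=1000 VC?T → r1=0xef

FIX = (r1, 0xef)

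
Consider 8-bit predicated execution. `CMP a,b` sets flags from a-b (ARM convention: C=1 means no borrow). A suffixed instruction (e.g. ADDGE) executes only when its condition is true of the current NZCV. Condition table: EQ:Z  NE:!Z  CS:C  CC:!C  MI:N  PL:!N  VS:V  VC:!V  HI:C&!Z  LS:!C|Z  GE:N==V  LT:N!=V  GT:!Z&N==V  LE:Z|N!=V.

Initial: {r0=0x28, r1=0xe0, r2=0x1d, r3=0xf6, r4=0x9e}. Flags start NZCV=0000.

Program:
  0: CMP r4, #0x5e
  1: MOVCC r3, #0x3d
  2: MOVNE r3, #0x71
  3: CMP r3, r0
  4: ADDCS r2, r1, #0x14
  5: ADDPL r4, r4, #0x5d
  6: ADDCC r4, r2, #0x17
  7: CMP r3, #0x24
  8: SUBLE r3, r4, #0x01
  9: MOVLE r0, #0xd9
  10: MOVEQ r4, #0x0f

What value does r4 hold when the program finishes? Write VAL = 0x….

0: ✓ CMP  NZCV=0011
1: · MOVCC
2: ✓ MOVNE  r3←0x71
3: ✓ CMP  NZCV=0010
4: ✓ ADDCS  r2←0xf4
5: ✓ ADDPL  r4←0xfb
6: · ADDCC
7: ✓ CMP  NZCV=0010
8: · SUBLE
9: · MOVLE
10: · MOVEQ

VAL = 0xfb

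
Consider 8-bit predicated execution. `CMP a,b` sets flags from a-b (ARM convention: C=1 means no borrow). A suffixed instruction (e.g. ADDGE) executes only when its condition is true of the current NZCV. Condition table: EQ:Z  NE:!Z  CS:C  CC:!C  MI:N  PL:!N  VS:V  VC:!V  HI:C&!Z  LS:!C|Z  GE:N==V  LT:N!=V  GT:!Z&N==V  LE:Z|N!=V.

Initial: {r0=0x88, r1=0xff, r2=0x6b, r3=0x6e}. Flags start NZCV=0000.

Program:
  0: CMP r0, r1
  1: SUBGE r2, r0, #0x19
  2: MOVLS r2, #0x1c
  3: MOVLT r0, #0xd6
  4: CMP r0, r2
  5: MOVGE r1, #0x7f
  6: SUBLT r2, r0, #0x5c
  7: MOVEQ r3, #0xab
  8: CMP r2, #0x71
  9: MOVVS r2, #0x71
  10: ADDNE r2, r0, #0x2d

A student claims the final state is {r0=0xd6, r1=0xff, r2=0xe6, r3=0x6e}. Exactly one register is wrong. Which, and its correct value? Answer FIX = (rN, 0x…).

[0] flags=1000 → (cmp)
[1] flags=1000 GE?F → skip
[2] flags=1000 LS?T → r2=0x1c
[3] flags=1000 LT?T → r0=0xd6
[4] flags=1010 → (cmp)
[5] flags=1010 GE?F → skip
[6] flags=1010 LT?T → r2=0x7a
[7] flags=1010 EQ?F → skip
[8] flags=0010 → (cmp)
[9] flags=0010 VS?F → skip
[10] flags=0010 NE?T → r2=0x03

FIX = (r2, 0x03)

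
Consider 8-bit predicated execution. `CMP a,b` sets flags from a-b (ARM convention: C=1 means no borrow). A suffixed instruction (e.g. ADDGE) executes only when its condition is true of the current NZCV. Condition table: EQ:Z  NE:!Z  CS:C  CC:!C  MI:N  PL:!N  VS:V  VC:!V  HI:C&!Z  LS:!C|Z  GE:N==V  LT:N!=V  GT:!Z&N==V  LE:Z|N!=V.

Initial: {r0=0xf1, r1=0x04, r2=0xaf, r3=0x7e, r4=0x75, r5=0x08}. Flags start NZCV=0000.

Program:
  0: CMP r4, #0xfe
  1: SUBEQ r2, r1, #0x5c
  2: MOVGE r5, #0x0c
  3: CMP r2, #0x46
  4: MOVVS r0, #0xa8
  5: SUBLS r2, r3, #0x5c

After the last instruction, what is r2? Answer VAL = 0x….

0: ✓ CMP  NZCV=0000
1: · SUBEQ
2: ✓ MOVGE  r5←0x0c
3: ✓ CMP  NZCV=0011
4: ✓ MOVVS  r0←0xa8
5: · SUBLS

VAL = 0xaf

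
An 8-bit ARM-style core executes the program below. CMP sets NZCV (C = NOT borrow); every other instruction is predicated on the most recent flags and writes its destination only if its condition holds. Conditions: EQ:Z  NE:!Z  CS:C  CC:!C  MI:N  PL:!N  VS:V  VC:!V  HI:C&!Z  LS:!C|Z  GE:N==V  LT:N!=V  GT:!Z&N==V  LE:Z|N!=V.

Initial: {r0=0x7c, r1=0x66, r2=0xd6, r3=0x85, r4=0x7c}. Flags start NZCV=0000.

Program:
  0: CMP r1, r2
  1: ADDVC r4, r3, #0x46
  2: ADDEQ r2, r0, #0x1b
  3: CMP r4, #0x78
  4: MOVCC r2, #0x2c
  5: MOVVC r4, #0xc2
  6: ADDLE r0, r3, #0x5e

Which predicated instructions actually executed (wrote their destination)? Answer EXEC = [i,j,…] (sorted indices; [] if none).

0: ✓ CMP  NZCV=1001
1: · ADDVC
2: · ADDEQ
3: ✓ CMP  NZCV=0010
4: · MOVCC
5: ✓ MOVVC  r4←0xc2
6: · ADDLE

EXEC = [5]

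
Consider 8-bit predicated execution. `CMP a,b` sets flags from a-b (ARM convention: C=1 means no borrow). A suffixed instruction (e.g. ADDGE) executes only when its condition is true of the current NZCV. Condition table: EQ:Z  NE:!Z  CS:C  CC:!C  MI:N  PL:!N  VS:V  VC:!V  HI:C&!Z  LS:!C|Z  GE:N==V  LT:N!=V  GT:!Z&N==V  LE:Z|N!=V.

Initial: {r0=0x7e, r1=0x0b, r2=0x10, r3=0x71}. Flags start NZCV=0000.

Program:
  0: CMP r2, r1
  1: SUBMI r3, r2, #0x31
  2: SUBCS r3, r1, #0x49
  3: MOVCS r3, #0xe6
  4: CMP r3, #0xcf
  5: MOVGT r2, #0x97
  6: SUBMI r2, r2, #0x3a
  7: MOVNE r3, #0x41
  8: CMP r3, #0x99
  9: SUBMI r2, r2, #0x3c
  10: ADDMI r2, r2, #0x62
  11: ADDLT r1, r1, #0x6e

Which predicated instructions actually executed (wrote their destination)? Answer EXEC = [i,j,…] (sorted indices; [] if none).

EXEC = [2,3,5,7,9,10]

[0] flags=0010 → (cmp)
[1] flags=0010 MI?F → skip
[2] flags=0010 CS?T → r3=0xc2
[3] flags=0010 CS?T → r3=0xe6
[4] flags=0010 → (cmp)
[5] flags=0010 GT?T → r2=0x97
[6] flags=0010 MI?F → skip
[7] flags=0010 NE?T → r3=0x41
[8] flags=1001 → (cmp)
[9] flags=1001 MI?T → r2=0x5b
[10] flags=1001 MI?T → r2=0xbd
[11] flags=1001 LT?F → skip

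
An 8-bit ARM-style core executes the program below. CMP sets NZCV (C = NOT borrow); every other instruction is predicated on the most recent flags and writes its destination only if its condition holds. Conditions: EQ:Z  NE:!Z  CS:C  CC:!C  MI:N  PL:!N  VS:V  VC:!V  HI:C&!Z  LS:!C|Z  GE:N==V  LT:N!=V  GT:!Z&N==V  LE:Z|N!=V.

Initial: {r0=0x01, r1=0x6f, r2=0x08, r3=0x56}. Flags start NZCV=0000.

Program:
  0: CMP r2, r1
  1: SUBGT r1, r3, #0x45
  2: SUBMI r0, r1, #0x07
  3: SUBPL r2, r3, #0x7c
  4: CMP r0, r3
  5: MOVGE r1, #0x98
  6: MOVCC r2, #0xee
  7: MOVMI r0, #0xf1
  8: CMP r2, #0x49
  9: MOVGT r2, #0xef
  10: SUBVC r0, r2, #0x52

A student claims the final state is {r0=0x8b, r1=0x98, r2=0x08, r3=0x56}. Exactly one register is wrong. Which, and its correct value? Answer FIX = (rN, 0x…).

0: ✓ CMP  NZCV=1000
1: · SUBGT
2: ✓ SUBMI  r0←0x68
3: · SUBPL
4: ✓ CMP  NZCV=0010
5: ✓ MOVGE  r1←0x98
6: · MOVCC
7: · MOVMI
8: ✓ CMP  NZCV=1000
9: · MOVGT
10: ✓ SUBVC  r0←0xb6

FIX = (r0, 0xb6)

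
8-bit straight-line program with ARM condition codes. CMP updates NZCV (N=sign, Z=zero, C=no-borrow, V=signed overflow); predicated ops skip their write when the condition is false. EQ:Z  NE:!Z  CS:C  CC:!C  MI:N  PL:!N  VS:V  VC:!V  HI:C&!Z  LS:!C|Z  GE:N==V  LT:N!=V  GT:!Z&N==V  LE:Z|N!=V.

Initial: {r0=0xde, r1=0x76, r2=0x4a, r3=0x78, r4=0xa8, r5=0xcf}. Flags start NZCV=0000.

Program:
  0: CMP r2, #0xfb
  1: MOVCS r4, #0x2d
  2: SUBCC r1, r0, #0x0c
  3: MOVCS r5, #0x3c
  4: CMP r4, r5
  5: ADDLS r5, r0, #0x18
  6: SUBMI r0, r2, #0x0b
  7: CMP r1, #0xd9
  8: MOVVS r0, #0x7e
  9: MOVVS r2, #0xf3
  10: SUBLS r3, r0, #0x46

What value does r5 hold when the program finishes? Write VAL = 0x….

VAL = 0xf6

[0] flags=0000 → (cmp)
[1] flags=0000 CS?F → skip
[2] flags=0000 CC?T → r1=0xd2
[3] flags=0000 CS?F → skip
[4] flags=1000 → (cmp)
[5] flags=1000 LS?T → r5=0xf6
[6] flags=1000 MI?T → r0=0x3f
[7] flags=1000 → (cmp)
[8] flags=1000 VS?F → skip
[9] flags=1000 VS?F → skip
[10] flags=1000 LS?T → r3=0xf9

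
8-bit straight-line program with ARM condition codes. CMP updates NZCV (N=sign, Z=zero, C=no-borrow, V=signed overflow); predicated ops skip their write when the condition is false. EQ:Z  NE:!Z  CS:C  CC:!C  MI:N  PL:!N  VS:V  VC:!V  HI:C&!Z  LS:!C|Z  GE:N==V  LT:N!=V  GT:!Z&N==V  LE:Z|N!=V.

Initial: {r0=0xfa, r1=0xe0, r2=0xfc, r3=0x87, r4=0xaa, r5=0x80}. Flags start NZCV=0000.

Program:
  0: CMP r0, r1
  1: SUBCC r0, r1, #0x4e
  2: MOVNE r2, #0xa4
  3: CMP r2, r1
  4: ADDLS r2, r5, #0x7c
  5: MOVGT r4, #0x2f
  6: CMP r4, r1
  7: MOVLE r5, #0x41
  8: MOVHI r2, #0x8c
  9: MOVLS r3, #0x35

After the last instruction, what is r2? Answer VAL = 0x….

0: ✓ CMP  NZCV=0010
1: · SUBCC
2: ✓ MOVNE  r2←0xa4
3: ✓ CMP  NZCV=1000
4: ✓ ADDLS  r2←0xfc
5: · MOVGT
6: ✓ CMP  NZCV=1000
7: ✓ MOVLE  r5←0x41
8: · MOVHI
9: ✓ MOVLS  r3←0x35

VAL = 0xfc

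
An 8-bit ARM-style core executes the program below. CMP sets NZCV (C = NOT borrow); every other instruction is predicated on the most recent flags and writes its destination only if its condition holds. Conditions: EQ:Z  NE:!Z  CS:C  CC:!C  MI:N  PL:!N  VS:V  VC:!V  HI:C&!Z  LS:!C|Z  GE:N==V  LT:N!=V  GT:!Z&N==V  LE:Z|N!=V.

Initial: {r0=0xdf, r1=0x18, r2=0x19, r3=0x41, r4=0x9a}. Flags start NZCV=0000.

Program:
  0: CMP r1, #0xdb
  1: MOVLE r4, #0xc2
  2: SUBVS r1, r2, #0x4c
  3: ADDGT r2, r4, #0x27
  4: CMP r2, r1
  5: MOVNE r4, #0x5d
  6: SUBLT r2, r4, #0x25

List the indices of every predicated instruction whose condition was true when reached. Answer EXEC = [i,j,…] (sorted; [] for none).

EXEC = [3,5,6]

[0] flags=0000 → (cmp)
[1] flags=0000 LE?F → skip
[2] flags=0000 VS?F → skip
[3] flags=0000 GT?T → r2=0xc1
[4] flags=1010 → (cmp)
[5] flags=1010 NE?T → r4=0x5d
[6] flags=1010 LT?T → r2=0x38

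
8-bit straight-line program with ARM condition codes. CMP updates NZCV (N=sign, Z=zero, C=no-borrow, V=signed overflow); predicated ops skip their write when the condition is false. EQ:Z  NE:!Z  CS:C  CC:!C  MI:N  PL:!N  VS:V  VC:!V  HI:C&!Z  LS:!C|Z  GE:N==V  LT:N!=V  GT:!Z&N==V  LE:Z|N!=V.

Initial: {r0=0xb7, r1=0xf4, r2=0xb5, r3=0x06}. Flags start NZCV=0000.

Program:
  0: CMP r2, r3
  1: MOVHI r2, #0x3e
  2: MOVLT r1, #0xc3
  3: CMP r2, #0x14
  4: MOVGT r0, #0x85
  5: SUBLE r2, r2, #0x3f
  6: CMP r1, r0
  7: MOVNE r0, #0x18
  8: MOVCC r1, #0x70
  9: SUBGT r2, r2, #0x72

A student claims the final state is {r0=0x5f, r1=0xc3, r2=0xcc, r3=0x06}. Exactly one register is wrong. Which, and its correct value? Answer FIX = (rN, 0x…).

FIX = (r0, 0x18)

[0] flags=1010 → (cmp)
[1] flags=1010 HI?T → r2=0x3e
[2] flags=1010 LT?T → r1=0xc3
[3] flags=0010 → (cmp)
[4] flags=0010 GT?T → r0=0x85
[5] flags=0010 LE?F → skip
[6] flags=0010 → (cmp)
[7] flags=0010 NE?T → r0=0x18
[8] flags=0010 CC?F → skip
[9] flags=0010 GT?T → r2=0xcc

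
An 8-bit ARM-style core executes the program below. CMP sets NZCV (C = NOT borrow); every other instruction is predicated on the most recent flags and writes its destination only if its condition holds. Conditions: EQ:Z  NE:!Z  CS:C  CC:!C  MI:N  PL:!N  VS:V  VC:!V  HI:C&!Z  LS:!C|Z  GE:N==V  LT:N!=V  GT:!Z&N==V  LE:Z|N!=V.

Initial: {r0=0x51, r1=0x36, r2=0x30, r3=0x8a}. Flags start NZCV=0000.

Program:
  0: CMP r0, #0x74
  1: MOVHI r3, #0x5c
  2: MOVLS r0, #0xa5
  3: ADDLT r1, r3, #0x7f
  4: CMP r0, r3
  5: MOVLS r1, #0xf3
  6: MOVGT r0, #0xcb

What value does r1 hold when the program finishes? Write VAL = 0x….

0: ✓ CMP  NZCV=1000
1: · MOVHI
2: ✓ MOVLS  r0←0xa5
3: ✓ ADDLT  r1←0x09
4: ✓ CMP  NZCV=0010
5: · MOVLS
6: ✓ MOVGT  r0←0xcb

VAL = 0x09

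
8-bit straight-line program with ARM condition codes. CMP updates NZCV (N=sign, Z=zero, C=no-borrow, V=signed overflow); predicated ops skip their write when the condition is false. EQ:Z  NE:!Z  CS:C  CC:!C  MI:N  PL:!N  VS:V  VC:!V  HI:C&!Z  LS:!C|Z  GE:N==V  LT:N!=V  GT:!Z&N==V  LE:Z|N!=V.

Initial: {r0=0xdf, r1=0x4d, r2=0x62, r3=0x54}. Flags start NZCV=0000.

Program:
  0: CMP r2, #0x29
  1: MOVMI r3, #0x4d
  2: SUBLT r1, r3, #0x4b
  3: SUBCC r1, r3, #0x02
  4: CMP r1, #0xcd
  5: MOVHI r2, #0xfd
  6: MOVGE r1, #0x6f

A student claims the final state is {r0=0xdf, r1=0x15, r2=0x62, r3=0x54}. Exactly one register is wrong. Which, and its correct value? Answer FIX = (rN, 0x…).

FIX = (r1, 0x6f)

[0] flags=0010 → (cmp)
[1] flags=0010 MI?F → skip
[2] flags=0010 LT?F → skip
[3] flags=0010 CC?F → skip
[4] flags=1001 → (cmp)
[5] flags=1001 HI?F → skip
[6] flags=1001 GE?T → r1=0x6f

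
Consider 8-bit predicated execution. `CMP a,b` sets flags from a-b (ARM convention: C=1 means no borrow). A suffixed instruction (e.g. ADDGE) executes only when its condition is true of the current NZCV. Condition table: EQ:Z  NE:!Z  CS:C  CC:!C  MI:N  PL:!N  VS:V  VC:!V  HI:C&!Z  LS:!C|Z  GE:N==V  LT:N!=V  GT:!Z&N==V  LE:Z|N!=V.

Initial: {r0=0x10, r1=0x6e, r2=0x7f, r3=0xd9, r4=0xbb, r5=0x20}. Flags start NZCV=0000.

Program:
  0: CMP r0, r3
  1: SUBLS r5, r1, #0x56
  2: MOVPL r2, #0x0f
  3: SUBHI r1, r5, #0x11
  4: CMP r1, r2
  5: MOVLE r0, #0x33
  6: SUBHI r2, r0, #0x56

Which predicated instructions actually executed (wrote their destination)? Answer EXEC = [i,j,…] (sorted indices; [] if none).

[0] flags=0000 → (cmp)
[1] flags=0000 LS?T → r5=0x18
[2] flags=0000 PL?T → r2=0x0f
[3] flags=0000 HI?F → skip
[4] flags=0010 → (cmp)
[5] flags=0010 LE?F → skip
[6] flags=0010 HI?T → r2=0xba

EXEC = [1,2,6]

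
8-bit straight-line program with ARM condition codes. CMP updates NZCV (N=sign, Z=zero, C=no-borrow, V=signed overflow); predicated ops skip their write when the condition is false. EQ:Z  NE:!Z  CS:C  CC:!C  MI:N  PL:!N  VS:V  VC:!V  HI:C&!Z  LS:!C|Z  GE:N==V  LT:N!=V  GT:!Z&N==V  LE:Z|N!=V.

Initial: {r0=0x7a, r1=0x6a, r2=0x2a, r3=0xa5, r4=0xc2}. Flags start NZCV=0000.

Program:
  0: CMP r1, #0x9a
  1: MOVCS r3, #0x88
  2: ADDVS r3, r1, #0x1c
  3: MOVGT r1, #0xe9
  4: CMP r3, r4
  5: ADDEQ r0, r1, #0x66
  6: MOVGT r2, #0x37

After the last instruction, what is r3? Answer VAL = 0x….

0: ✓ CMP  NZCV=1001
1: · MOVCS
2: ✓ ADDVS  r3←0x86
3: ✓ MOVGT  r1←0xe9
4: ✓ CMP  NZCV=1000
5: · ADDEQ
6: · MOVGT

VAL = 0x86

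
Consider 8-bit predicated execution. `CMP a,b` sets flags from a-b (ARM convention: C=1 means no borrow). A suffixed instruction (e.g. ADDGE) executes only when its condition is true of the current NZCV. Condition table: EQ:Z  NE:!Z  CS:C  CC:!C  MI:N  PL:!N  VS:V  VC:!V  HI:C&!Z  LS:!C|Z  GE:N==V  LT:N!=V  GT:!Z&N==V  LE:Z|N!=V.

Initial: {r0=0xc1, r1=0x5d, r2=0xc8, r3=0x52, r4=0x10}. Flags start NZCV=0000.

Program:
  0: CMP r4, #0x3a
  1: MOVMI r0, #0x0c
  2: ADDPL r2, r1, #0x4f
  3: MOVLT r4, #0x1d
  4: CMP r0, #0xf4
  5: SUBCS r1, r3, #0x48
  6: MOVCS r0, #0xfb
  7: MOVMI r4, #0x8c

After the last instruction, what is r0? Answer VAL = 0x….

VAL = 0x0c

0: ✓ CMP  NZCV=1000
1: ✓ MOVMI  r0←0x0c
2: · ADDPL
3: ✓ MOVLT  r4←0x1d
4: ✓ CMP  NZCV=0000
5: · SUBCS
6: · MOVCS
7: · MOVMI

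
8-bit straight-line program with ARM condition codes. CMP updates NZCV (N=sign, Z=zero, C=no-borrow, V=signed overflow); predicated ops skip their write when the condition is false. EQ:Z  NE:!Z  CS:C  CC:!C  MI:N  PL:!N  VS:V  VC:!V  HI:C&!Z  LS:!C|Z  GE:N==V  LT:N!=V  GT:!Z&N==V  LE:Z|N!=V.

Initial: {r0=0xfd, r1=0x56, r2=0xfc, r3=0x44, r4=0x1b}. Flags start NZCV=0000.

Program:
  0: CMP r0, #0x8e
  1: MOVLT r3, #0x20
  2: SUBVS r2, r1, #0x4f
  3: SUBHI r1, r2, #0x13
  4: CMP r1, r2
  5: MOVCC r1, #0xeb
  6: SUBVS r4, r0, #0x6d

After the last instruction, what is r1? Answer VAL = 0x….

[0] flags=0010 → (cmp)
[1] flags=0010 LT?F → skip
[2] flags=0010 VS?F → skip
[3] flags=0010 HI?T → r1=0xe9
[4] flags=1000 → (cmp)
[5] flags=1000 CC?T → r1=0xeb
[6] flags=1000 VS?F → skip

VAL = 0xeb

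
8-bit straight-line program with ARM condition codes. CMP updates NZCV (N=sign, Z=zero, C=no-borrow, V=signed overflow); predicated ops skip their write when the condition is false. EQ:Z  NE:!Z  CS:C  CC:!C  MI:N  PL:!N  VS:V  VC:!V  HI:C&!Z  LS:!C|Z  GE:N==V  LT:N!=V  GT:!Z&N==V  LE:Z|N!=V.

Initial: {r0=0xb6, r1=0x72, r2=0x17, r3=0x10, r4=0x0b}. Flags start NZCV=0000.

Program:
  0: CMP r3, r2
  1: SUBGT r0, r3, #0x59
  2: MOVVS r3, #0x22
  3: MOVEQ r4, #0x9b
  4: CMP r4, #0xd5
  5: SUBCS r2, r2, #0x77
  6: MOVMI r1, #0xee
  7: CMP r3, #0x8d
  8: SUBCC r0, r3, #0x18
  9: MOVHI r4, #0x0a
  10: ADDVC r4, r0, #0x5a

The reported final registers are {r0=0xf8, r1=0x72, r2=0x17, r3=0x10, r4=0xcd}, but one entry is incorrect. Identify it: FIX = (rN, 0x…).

FIX = (r4, 0x0b)

0: ✓ CMP  NZCV=1000
1: · SUBGT
2: · MOVVS
3: · MOVEQ
4: ✓ CMP  NZCV=0000
5: · SUBCS
6: · MOVMI
7: ✓ CMP  NZCV=1001
8: ✓ SUBCC  r0←0xf8
9: · MOVHI
10: · ADDVC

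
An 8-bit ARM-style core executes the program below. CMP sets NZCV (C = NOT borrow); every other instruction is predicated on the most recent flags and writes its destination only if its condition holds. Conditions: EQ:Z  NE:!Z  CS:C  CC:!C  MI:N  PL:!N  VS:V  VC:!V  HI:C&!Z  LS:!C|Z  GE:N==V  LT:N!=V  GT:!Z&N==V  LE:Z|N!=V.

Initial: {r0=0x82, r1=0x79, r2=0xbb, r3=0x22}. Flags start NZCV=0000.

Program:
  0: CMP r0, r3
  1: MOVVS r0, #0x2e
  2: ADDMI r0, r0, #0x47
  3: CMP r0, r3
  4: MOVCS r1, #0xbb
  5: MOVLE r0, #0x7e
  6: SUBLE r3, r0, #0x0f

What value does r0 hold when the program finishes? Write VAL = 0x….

VAL = 0x2e

0: ✓ CMP  NZCV=0011
1: ✓ MOVVS  r0←0x2e
2: · ADDMI
3: ✓ CMP  NZCV=0010
4: ✓ MOVCS  r1←0xbb
5: · MOVLE
6: · SUBLE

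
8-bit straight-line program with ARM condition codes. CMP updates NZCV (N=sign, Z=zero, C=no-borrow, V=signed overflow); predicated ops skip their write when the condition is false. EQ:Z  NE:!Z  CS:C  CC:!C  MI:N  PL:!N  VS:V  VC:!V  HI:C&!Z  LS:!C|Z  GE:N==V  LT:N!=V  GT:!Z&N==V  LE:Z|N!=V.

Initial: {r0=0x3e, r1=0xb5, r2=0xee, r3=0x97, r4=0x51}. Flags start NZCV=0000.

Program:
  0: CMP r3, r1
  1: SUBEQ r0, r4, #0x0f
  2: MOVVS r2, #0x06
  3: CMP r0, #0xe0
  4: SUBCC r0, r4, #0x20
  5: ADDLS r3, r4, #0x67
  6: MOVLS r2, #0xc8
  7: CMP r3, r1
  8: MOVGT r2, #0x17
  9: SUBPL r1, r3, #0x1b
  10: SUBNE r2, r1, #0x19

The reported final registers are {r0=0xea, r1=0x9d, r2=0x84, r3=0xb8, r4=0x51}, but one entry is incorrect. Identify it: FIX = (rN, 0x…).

FIX = (r0, 0x31)

[0] flags=1000 → (cmp)
[1] flags=1000 EQ?F → skip
[2] flags=1000 VS?F → skip
[3] flags=0000 → (cmp)
[4] flags=0000 CC?T → r0=0x31
[5] flags=0000 LS?T → r3=0xb8
[6] flags=0000 LS?T → r2=0xc8
[7] flags=0010 → (cmp)
[8] flags=0010 GT?T → r2=0x17
[9] flags=0010 PL?T → r1=0x9d
[10] flags=0010 NE?T → r2=0x84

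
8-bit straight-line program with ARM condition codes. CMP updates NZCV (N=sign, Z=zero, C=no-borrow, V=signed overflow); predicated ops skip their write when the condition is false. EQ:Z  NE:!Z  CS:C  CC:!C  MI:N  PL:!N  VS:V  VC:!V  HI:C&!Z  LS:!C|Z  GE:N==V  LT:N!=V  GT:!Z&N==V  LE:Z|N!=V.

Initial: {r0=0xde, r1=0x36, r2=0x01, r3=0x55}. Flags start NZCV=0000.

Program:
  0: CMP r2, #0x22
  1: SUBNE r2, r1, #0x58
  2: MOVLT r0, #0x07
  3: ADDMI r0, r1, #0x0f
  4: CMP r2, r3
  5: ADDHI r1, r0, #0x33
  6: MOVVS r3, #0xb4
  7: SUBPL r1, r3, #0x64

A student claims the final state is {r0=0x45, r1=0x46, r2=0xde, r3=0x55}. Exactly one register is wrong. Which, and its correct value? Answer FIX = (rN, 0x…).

FIX = (r1, 0x78)

[0] flags=1000 → (cmp)
[1] flags=1000 NE?T → r2=0xde
[2] flags=1000 LT?T → r0=0x07
[3] flags=1000 MI?T → r0=0x45
[4] flags=1010 → (cmp)
[5] flags=1010 HI?T → r1=0x78
[6] flags=1010 VS?F → skip
[7] flags=1010 PL?F → skip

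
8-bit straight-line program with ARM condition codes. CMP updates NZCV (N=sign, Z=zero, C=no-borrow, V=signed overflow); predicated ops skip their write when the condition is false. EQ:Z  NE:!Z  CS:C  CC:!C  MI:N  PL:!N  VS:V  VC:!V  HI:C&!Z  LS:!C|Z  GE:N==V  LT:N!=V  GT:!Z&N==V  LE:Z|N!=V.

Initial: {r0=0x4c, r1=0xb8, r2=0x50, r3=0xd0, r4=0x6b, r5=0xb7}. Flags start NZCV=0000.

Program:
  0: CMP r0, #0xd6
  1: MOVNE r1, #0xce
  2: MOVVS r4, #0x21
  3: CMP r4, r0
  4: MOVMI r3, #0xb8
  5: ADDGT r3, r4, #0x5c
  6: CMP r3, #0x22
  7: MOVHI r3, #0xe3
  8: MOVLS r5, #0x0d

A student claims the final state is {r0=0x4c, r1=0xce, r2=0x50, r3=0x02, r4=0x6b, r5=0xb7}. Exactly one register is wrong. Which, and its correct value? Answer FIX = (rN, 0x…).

[0] flags=0000 → (cmp)
[1] flags=0000 NE?T → r1=0xce
[2] flags=0000 VS?F → skip
[3] flags=0010 → (cmp)
[4] flags=0010 MI?F → skip
[5] flags=0010 GT?T → r3=0xc7
[6] flags=1010 → (cmp)
[7] flags=1010 HI?T → r3=0xe3
[8] flags=1010 LS?F → skip

FIX = (r3, 0xe3)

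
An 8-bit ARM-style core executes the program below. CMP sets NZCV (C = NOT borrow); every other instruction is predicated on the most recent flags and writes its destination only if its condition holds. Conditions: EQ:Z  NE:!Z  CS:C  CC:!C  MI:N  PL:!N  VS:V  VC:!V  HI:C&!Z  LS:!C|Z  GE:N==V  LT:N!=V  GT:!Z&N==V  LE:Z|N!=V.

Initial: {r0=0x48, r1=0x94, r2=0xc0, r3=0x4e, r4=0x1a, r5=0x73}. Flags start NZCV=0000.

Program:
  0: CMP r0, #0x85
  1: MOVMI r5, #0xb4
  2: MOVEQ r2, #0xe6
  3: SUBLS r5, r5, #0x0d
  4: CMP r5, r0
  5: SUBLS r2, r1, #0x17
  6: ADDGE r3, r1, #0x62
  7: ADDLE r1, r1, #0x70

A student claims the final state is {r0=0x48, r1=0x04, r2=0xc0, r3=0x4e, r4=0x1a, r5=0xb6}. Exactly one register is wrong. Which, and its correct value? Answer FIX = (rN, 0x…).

[0] flags=1001 → (cmp)
[1] flags=1001 MI?T → r5=0xb4
[2] flags=1001 EQ?F → skip
[3] flags=1001 LS?T → r5=0xa7
[4] flags=0011 → (cmp)
[5] flags=0011 LS?F → skip
[6] flags=0011 GE?F → skip
[7] flags=0011 LE?T → r1=0x04

FIX = (r5, 0xa7)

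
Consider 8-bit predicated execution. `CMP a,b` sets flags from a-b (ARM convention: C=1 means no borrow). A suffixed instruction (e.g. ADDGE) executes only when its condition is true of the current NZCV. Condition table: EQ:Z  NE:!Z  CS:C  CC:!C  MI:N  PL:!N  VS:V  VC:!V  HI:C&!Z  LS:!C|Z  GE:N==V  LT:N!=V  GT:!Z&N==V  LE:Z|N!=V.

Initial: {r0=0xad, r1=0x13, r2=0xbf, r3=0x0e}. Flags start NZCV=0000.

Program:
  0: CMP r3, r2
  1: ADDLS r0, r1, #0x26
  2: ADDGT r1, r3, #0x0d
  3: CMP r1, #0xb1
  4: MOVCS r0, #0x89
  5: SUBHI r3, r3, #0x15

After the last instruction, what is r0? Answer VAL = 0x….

0: ✓ CMP  NZCV=0000
1: ✓ ADDLS  r0←0x39
2: ✓ ADDGT  r1←0x1b
3: ✓ CMP  NZCV=0000
4: · MOVCS
5: · SUBHI

VAL = 0x39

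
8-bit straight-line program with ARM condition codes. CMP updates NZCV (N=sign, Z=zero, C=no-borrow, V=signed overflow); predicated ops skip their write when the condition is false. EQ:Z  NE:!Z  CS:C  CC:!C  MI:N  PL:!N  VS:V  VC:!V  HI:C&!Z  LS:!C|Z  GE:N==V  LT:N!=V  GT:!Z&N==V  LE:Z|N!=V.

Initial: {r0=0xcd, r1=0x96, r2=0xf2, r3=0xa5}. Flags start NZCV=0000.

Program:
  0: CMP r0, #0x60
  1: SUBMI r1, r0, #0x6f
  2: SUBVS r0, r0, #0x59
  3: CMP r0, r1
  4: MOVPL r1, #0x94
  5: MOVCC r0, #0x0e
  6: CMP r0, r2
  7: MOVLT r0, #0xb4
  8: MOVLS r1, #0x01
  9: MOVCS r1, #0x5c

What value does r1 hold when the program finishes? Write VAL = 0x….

[0] flags=0011 → (cmp)
[1] flags=0011 MI?F → skip
[2] flags=0011 VS?T → r0=0x74
[3] flags=1001 → (cmp)
[4] flags=1001 PL?F → skip
[5] flags=1001 CC?T → r0=0x0e
[6] flags=0000 → (cmp)
[7] flags=0000 LT?F → skip
[8] flags=0000 LS?T → r1=0x01
[9] flags=0000 CS?F → skip

VAL = 0x01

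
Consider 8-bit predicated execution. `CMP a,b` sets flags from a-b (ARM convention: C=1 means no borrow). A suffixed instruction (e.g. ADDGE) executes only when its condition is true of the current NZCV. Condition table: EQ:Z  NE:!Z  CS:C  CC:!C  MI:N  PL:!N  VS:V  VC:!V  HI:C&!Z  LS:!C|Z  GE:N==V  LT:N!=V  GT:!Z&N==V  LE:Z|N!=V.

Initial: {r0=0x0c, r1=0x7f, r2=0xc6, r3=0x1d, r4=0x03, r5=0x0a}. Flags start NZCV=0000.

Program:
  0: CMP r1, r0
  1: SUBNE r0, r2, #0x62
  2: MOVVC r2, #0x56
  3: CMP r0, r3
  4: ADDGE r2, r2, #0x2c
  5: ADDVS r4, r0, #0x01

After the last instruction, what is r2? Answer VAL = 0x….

0: ✓ CMP  NZCV=0010
1: ✓ SUBNE  r0←0x64
2: ✓ MOVVC  r2←0x56
3: ✓ CMP  NZCV=0010
4: ✓ ADDGE  r2←0x82
5: · ADDVS

VAL = 0x82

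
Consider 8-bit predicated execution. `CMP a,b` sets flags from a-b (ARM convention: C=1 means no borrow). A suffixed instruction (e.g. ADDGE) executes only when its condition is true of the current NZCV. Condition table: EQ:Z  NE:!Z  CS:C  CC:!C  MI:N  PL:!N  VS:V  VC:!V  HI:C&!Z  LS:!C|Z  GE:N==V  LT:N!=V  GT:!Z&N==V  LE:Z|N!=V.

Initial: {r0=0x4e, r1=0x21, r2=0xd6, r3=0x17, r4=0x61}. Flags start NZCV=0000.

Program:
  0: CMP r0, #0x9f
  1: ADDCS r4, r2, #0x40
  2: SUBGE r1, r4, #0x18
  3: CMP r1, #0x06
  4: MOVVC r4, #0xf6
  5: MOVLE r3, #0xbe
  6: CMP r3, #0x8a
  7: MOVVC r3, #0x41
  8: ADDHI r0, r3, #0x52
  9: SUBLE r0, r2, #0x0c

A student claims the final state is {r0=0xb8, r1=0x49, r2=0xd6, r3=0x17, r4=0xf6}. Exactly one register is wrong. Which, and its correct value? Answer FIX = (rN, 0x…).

[0] flags=1001 → (cmp)
[1] flags=1001 CS?F → skip
[2] flags=1001 GE?T → r1=0x49
[3] flags=0010 → (cmp)
[4] flags=0010 VC?T → r4=0xf6
[5] flags=0010 LE?F → skip
[6] flags=1001 → (cmp)
[7] flags=1001 VC?F → skip
[8] flags=1001 HI?F → skip
[9] flags=1001 LE?F → skip

FIX = (r0, 0x4e)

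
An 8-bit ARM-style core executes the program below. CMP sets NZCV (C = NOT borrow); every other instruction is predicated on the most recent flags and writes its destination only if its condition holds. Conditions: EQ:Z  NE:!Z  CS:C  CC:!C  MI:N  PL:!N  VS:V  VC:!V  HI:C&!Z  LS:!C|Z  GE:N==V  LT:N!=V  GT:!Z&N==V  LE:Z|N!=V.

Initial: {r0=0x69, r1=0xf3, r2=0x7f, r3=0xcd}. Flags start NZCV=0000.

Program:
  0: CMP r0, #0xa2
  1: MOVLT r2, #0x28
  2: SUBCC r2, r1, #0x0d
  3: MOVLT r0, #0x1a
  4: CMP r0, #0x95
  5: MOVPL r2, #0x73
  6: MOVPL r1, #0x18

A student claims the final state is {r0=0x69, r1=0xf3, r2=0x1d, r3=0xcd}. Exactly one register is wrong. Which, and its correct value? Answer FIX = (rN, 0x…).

FIX = (r2, 0xe6)

[0] flags=1001 → (cmp)
[1] flags=1001 LT?F → skip
[2] flags=1001 CC?T → r2=0xe6
[3] flags=1001 LT?F → skip
[4] flags=1001 → (cmp)
[5] flags=1001 PL?F → skip
[6] flags=1001 PL?F → skip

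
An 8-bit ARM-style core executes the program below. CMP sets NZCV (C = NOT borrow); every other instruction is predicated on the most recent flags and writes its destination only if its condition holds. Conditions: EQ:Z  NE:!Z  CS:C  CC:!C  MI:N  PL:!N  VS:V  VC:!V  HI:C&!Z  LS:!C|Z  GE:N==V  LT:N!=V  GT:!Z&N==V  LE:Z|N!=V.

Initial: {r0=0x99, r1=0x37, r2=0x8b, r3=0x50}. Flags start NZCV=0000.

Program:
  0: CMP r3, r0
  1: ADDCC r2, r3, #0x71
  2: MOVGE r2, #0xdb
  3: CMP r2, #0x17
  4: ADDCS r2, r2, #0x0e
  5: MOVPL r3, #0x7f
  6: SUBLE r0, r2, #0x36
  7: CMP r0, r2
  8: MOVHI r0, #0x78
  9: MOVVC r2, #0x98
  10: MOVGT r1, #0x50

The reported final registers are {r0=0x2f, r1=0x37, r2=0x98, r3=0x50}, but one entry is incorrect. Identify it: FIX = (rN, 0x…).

[0] flags=1001 → (cmp)
[1] flags=1001 CC?T → r2=0xc1
[2] flags=1001 GE?T → r2=0xdb
[3] flags=1010 → (cmp)
[4] flags=1010 CS?T → r2=0xe9
[5] flags=1010 PL?F → skip
[6] flags=1010 LE?T → r0=0xb3
[7] flags=1000 → (cmp)
[8] flags=1000 HI?F → skip
[9] flags=1000 VC?T → r2=0x98
[10] flags=1000 GT?F → skip

FIX = (r0, 0xb3)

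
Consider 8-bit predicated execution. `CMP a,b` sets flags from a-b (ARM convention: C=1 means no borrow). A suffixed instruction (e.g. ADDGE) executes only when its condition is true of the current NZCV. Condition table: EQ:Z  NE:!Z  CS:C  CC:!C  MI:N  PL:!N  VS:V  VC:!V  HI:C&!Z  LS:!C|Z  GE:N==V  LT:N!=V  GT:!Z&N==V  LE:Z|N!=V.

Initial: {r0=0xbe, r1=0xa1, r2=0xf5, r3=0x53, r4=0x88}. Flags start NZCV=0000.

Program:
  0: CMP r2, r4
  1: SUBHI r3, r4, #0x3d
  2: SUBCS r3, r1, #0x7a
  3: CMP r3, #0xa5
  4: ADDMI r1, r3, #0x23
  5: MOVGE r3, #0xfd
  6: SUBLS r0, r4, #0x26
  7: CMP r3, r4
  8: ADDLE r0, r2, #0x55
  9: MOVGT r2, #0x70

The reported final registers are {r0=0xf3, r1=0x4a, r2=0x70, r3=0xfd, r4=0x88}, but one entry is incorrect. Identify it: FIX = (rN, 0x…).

[0] flags=0010 → (cmp)
[1] flags=0010 HI?T → r3=0x4b
[2] flags=0010 CS?T → r3=0x27
[3] flags=1001 → (cmp)
[4] flags=1001 MI?T → r1=0x4a
[5] flags=1001 GE?T → r3=0xfd
[6] flags=1001 LS?T → r0=0x62
[7] flags=0010 → (cmp)
[8] flags=0010 LE?F → skip
[9] flags=0010 GT?T → r2=0x70

FIX = (r0, 0x62)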